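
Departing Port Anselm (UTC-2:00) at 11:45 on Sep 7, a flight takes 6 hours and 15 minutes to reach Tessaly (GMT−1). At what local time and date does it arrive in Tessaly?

19:00 on September 7

Convert departure to UTC: 11:45 + 2:00 = 13:45 UTC on Sep 7.
Add 6 hours 15 minutes travel time → 20:00 UTC.
Tessaly is UTC−1:00, so local arrival = 20:00 − 1:00 = 19:00 on Sep 7.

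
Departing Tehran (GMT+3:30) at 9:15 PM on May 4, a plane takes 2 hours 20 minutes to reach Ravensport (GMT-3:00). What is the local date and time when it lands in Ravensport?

5:05 PM on May 4

Ravensport is 6:30 behind Tehran.
After 2 hours 20 minutes it is 11:35 PM in Tehran.
Shift by the zone difference: 11:35 PM − 6:30 = 5:05 PM on May 4 in Ravensport.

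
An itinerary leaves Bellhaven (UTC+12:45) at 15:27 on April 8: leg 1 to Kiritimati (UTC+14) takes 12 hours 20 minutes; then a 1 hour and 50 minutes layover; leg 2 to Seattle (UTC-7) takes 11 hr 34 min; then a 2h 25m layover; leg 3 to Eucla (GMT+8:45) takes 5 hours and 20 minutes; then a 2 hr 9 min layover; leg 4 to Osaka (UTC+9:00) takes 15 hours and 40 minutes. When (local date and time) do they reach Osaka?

Convert departure to UTC: 15:27 − 12:45 = 02:42 UTC on Apr 8.
Add 12 hours 20 minutes leg 1 → 15:02 UTC.
Add 1 hour 50 minutes layover in Kiritimati → 16:52 UTC.
Add 11 hours 34 minutes leg 2 → 04:26 UTC (Apr 9).
Add 2 hours 25 minutes layover in Seattle → 06:51 UTC.
Add 5 hours 20 minutes leg 3 → 12:11 UTC.
Add 2 hours and 9 minutes layover in Eucla → 14:20 UTC.
Add 15 hours 40 minutes leg 4 → 06:00 UTC (Apr 10).
Osaka is UTC+9:00, so local arrival = 06:00 + 9:00 = 15:00 on Apr 10.

15:00 on April 10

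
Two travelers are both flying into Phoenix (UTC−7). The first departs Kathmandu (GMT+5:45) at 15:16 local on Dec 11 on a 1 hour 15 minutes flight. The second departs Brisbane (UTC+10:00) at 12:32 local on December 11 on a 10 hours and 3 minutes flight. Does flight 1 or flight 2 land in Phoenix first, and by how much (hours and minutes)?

Flight 1 in UTC: 15:16 − 5:45 = 09:31 on Dec 11.
+1 hour and 15 minutes → arrive 10:46 UTC on Dec 11.
Flight 2 in UTC: 12:32 − 10:00 = 02:32 on Dec 11.
+10 hours and 3 minutes → arrive 12:35 UTC on Dec 11.
Flight 1 lands earlier by 1 hour 49 minutes.

the first, by 1 hour 49 minutes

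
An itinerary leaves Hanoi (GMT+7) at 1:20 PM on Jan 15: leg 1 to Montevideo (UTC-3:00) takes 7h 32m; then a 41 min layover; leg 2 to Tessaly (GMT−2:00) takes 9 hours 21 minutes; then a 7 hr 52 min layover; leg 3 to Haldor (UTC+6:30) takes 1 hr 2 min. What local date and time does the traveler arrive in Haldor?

Convert departure to UTC: 1:20 PM − 7:00 = 6:20 AM UTC on Jan 15.
Add 7 hours 32 minutes leg 1 → 1:52 PM UTC.
Add 41 minutes layover in Montevideo → 2:33 PM UTC.
Add 9 hours 21 minutes leg 2 → 11:54 PM UTC.
Add 7 hours and 52 minutes layover in Tessaly → 7:46 AM UTC (Jan 16).
Add 1 hour 2 minutes leg 3 → 8:48 AM UTC.
Haldor is UTC+6:30, so local arrival = 8:48 AM + 6:30 = 3:18 PM on Jan 16.

3:18 PM on January 16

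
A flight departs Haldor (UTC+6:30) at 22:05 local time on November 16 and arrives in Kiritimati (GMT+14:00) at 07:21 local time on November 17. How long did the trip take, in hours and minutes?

1 hour 46 minutes

Departure in UTC: 22:05 − 6:30 = 15:35 on Nov 16.
Arrival in UTC: 07:21 − 14:00 = 17:21 on Nov 16.
Elapsed = 17:21 − 15:35 = 1 hour 46 minutes.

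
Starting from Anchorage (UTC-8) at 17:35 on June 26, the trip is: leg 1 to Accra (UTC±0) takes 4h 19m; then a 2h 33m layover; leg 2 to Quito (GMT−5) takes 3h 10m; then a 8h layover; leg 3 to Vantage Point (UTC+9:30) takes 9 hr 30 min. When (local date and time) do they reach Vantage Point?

14:37 on Jun 28

Convert departure to UTC: 17:35 + 8:00 = 01:35 UTC on Jun 27.
Add 4 hours 19 minutes leg 1 → 05:54 UTC.
Add 2 hours 33 minutes layover in Accra → 08:27 UTC.
Add 3 hours 10 minutes leg 2 → 11:37 UTC.
Add 8 hours layover in Quito → 19:37 UTC.
Add 9 hours 30 minutes leg 3 → 05:07 UTC (Jun 28).
Vantage Point is UTC+9:30, so local arrival = 05:07 + 9:30 = 14:37 on Jun 28.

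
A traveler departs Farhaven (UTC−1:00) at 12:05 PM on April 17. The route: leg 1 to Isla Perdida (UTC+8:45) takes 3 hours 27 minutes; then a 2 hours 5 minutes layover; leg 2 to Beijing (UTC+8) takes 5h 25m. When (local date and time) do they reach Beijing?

Convert departure to UTC: 12:05 PM + 1:00 = 1:05 PM UTC on Apr 17.
Add 3 hours and 27 minutes leg 1 → 4:32 PM UTC.
Add 2 hours 5 minutes layover in Isla Perdida → 6:37 PM UTC.
Add 5 hours 25 minutes leg 2 → 12:02 AM UTC (Apr 18).
Beijing is UTC+8:00, so local arrival = 12:02 AM + 8:00 = 8:02 AM on Apr 18.

8:02 AM on April 18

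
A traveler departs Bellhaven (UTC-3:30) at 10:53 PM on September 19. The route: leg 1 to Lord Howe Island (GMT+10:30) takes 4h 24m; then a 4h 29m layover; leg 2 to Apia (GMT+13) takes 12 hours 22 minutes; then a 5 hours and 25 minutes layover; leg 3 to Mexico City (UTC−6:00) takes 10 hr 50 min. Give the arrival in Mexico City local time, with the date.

Convert departure to UTC: 10:53 PM + 3:30 = 2:23 AM UTC on Sep 20.
Add 4 hours and 24 minutes leg 1 → 6:47 AM UTC.
Add 4 hours 29 minutes layover in Lord Howe Island → 11:16 AM UTC.
Add 12 hours and 22 minutes leg 2 → 11:38 PM UTC.
Add 5 hours and 25 minutes layover in Apia → 5:03 AM UTC (Sep 21).
Add 10 hours 50 minutes leg 3 → 3:53 PM UTC.
Mexico City is UTC−6:00, so local arrival = 3:53 PM − 6:00 = 9:53 AM on Sep 21.

9:53 AM on Sep 21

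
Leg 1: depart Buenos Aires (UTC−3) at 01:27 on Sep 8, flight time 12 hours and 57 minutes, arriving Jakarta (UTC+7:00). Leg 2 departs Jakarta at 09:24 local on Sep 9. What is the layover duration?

Convert departure to UTC: 01:27 + 3:00 = 04:27 UTC on Sep 8.
Add 12 hours and 57 minutes flight time → 17:24 UTC.
Jakarta is UTC+7:00, so local arrival = 17:24 + 7:00 = 00:24 on Sep 9.
Layover = 09:24 − 00:24 = 9 hours.

9 hours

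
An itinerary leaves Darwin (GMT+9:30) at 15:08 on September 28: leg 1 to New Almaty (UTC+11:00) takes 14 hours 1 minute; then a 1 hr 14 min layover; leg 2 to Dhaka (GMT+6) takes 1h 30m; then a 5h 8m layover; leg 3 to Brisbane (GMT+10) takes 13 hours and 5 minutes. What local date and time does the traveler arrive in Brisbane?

Convert departure to UTC: 15:08 − 9:30 = 05:38 UTC on Sep 28.
Add 14 hours and 1 minute leg 1 → 19:39 UTC.
Add 1 hour and 14 minutes layover in New Almaty → 20:53 UTC.
Add 1 hour and 30 minutes leg 2 → 22:23 UTC.
Add 5 hours 8 minutes layover in Dhaka → 03:31 UTC (Sep 29).
Add 13 hours 5 minutes leg 3 → 16:36 UTC.
Brisbane is UTC+10:00, so local arrival = 16:36 + 10:00 = 02:36 on Sep 30.

02:36 on September 30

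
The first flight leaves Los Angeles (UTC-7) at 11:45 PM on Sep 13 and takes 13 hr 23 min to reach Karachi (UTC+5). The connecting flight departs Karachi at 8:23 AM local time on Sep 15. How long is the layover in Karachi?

Convert departure to UTC: 11:45 PM + 7:00 = 6:45 AM UTC on Sep 14.
Add 13 hours and 23 minutes flight time → 8:08 PM UTC.
Karachi is UTC+5:00, so local arrival = 8:08 PM + 5:00 = 1:08 AM on Sep 15.
Layover = 8:23 AM − 1:08 AM = 7 hours 15 minutes.

7 hours 15 minutes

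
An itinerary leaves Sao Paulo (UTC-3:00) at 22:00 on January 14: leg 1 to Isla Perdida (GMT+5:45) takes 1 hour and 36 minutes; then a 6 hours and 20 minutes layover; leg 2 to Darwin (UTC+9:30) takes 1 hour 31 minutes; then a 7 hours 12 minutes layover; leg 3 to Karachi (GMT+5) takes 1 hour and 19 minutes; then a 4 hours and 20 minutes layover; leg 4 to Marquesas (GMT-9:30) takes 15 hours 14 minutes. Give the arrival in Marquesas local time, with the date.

05:02 on January 16

Convert departure to UTC: 22:00 + 3:00 = 01:00 UTC on Jan 15.
Add 1 hour and 36 minutes leg 1 → 02:36 UTC.
Add 6 hours 20 minutes layover in Isla Perdida → 08:56 UTC.
Add 1 hour 31 minutes leg 2 → 10:27 UTC.
Add 7 hours 12 minutes layover in Darwin → 17:39 UTC.
Add 1 hour and 19 minutes leg 3 → 18:58 UTC.
Add 4 hours and 20 minutes layover in Karachi → 23:18 UTC.
Add 15 hours and 14 minutes leg 4 → 14:32 UTC (Jan 16).
Marquesas is UTC−9:30, so local arrival = 14:32 − 9:30 = 05:02 on Jan 16.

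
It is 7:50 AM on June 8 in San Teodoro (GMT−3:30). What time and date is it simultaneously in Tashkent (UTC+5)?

Tashkent is 8:30 ahead of San Teodoro.
Shift by the zone difference: 7:50 AM + 8:30 = 4:20 PM on Jun 8 in Tashkent.

4:20 PM on June 8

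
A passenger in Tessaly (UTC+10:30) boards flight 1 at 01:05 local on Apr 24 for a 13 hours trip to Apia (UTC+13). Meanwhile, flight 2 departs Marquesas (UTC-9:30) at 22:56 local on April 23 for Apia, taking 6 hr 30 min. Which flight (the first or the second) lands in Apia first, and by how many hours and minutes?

Flight 1 in UTC: 01:05 − 10:30 = 14:35 on Apr 23.
+13 hours → arrive 03:35 UTC on Apr 24.
Flight 2 in UTC: 22:56 + 9:30 = 08:26 on Apr 24.
+6 hours and 30 minutes → arrive 14:56 UTC on Apr 24.
Flight 1 lands earlier by 11 hours 21 minutes.

the first, by 11 hours 21 minutes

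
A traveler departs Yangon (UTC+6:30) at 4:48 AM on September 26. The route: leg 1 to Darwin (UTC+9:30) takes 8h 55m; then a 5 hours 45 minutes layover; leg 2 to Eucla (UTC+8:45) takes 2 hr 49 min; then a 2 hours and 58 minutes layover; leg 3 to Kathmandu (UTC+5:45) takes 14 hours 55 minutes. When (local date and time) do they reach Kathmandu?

3:25 PM on September 27

Convert departure to UTC: 4:48 AM − 6:30 = 10:18 PM UTC on Sep 25.
Add 8 hours and 55 minutes leg 1 → 7:13 AM UTC (Sep 26).
Add 5 hours and 45 minutes layover in Darwin → 12:58 PM UTC.
Add 2 hours 49 minutes leg 2 → 3:47 PM UTC.
Add 2 hours 58 minutes layover in Eucla → 6:45 PM UTC.
Add 14 hours and 55 minutes leg 3 → 9:40 AM UTC (Sep 27).
Kathmandu is UTC+5:45, so local arrival = 9:40 AM + 5:45 = 3:25 PM on Sep 27.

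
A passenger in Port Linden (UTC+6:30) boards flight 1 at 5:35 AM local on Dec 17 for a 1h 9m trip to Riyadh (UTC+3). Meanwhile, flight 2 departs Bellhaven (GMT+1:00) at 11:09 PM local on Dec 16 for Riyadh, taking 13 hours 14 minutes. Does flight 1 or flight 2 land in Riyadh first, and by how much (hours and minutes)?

Flight 1 in UTC: 5:35 AM − 6:30 = 11:05 PM on Dec 16.
+1 hour 9 minutes → arrive 12:14 AM UTC on Dec 17.
Flight 2 in UTC: 11:09 PM − 1:00 = 10:09 PM on Dec 16.
+13 hours and 14 minutes → arrive 11:23 AM UTC on Dec 17.
Flight 1 lands earlier by 11 hours 9 minutes.

the first, by 11 hours 9 minutes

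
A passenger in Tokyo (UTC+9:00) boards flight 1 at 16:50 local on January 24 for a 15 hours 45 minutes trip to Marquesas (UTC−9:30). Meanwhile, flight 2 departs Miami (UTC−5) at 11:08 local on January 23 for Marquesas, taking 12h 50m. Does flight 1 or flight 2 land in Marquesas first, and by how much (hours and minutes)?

the second, by 18 hours 37 minutes

Flight 1 in UTC: 16:50 − 9:00 = 07:50 on Jan 24.
+15 hours and 45 minutes → arrive 23:35 UTC on Jan 24.
Flight 2 in UTC: 11:08 + 5:00 = 16:08 on Jan 23.
+12 hours 50 minutes → arrive 04:58 UTC on Jan 24.
Flight 2 lands earlier by 18 hours 37 minutes.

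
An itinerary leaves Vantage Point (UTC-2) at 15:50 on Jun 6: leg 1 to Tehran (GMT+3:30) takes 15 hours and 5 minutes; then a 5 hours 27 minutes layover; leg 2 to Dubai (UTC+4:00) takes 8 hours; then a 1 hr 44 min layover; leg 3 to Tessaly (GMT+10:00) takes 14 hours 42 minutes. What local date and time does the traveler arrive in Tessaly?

Convert departure to UTC: 15:50 + 2:00 = 17:50 UTC on Jun 6.
Add 15 hours 5 minutes leg 1 → 08:55 UTC (Jun 7).
Add 5 hours and 27 minutes layover in Tehran → 14:22 UTC.
Add 8 hours leg 2 → 22:22 UTC.
Add 1 hour and 44 minutes layover in Dubai → 00:06 UTC (Jun 8).
Add 14 hours and 42 minutes leg 3 → 14:48 UTC.
Tessaly is UTC+10:00, so local arrival = 14:48 + 10:00 = 00:48 on Jun 9.

00:48 on Jun 9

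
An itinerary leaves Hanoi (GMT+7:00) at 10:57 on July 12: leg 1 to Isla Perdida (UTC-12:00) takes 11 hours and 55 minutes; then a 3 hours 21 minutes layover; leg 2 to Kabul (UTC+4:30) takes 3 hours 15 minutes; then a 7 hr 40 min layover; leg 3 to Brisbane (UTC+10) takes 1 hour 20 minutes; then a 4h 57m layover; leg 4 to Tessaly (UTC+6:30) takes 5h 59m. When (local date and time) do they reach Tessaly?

00:54 on July 14

Convert departure to UTC: 10:57 − 7:00 = 03:57 UTC on Jul 12.
Add 11 hours 55 minutes leg 1 → 15:52 UTC.
Add 3 hours and 21 minutes layover in Isla Perdida → 19:13 UTC.
Add 3 hours and 15 minutes leg 2 → 22:28 UTC.
Add 7 hours and 40 minutes layover in Kabul → 06:08 UTC (Jul 13).
Add 1 hour and 20 minutes leg 3 → 07:28 UTC.
Add 4 hours and 57 minutes layover in Brisbane → 12:25 UTC.
Add 5 hours and 59 minutes leg 4 → 18:24 UTC.
Tessaly is UTC+6:30, so local arrival = 18:24 + 6:30 = 00:54 on Jul 14.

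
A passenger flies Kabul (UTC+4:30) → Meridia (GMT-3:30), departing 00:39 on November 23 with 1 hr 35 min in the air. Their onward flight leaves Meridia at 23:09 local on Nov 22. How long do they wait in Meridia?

4 hours 55 minutes

Convert departure to UTC: 00:39 − 4:30 = 20:09 UTC on Nov 22.
Add 1 hour 35 minutes flight time → 21:44 UTC.
Meridia is UTC−3:30, so local arrival = 21:44 − 3:30 = 18:14 on Nov 22.
Layover = 23:09 − 18:14 = 4 hours 55 minutes.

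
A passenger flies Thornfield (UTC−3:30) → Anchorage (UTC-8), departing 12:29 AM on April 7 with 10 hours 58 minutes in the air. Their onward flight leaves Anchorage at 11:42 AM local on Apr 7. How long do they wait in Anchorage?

4 hours 45 minutes

Convert departure to UTC: 12:29 AM + 3:30 = 3:59 AM UTC on Apr 7.
Add 10 hours 58 minutes flight time → 2:57 PM UTC.
Anchorage is UTC−8:00, so local arrival = 2:57 PM − 8:00 = 6:57 AM on Apr 7.
Layover = 11:42 AM − 6:57 AM = 4 hours 45 minutes.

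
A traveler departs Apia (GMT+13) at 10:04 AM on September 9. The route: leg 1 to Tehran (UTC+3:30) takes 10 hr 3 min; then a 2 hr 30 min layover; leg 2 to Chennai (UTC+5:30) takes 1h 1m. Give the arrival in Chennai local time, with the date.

4:08 PM on September 9

Convert departure to UTC: 10:04 AM − 13:00 = 9:04 PM UTC on Sep 8.
Add 10 hours 3 minutes leg 1 → 7:07 AM UTC (Sep 9).
Add 2 hours 30 minutes layover in Tehran → 9:37 AM UTC.
Add 1 hour and 1 minute leg 2 → 10:38 AM UTC.
Chennai is UTC+5:30, so local arrival = 10:38 AM + 5:30 = 4:08 PM on Sep 9.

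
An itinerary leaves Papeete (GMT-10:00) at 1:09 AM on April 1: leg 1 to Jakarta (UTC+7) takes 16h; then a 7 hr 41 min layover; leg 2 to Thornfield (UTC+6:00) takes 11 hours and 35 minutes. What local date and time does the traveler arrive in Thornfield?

Convert departure to UTC: 1:09 AM + 10:00 = 11:09 AM UTC on Apr 1.
Add 16 hours leg 1 → 3:09 AM UTC (Apr 2).
Add 7 hours and 41 minutes layover in Jakarta → 10:50 AM UTC.
Add 11 hours 35 minutes leg 2 → 10:25 PM UTC.
Thornfield is UTC+6:00, so local arrival = 10:25 PM + 6:00 = 4:25 AM on Apr 3.

4:25 AM on April 3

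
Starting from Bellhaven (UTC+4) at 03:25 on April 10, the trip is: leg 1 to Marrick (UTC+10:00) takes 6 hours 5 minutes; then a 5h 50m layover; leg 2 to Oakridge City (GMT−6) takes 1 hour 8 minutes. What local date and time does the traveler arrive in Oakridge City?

06:28 on April 10

Convert departure to UTC: 03:25 − 4:00 = 23:25 UTC on Apr 9.
Add 6 hours 5 minutes leg 1 → 05:30 UTC (Apr 10).
Add 5 hours 50 minutes layover in Marrick → 11:20 UTC.
Add 1 hour and 8 minutes leg 2 → 12:28 UTC.
Oakridge City is UTC−6:00, so local arrival = 12:28 − 6:00 = 06:28 on Apr 10.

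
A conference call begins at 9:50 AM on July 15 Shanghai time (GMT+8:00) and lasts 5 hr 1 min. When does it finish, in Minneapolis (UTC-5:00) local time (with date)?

Convert start to UTC: 9:50 AM − 8:00 = 1:50 AM UTC on Jul 15.
Add 5 hours and 1 minute duration → 6:51 AM UTC.
Minneapolis is UTC−5:00, so local end time = 6:51 AM − 5:00 = 1:51 AM on Jul 15.

1:51 AM on Jul 15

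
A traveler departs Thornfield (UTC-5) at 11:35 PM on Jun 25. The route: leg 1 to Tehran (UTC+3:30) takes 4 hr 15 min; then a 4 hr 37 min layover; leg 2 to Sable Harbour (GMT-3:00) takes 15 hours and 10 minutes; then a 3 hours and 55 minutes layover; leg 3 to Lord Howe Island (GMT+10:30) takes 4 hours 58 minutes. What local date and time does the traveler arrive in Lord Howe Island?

Convert departure to UTC: 11:35 PM + 5:00 = 4:35 AM UTC on Jun 26.
Add 4 hours and 15 minutes leg 1 → 8:50 AM UTC.
Add 4 hours 37 minutes layover in Tehran → 1:27 PM UTC.
Add 15 hours 10 minutes leg 2 → 4:37 AM UTC (Jun 27).
Add 3 hours 55 minutes layover in Sable Harbour → 8:32 AM UTC.
Add 4 hours 58 minutes leg 3 → 1:30 PM UTC.
Lord Howe Island is UTC+10:30, so local arrival = 1:30 PM + 10:30 = 12:00 AM on Jun 28.

12:00 AM on June 28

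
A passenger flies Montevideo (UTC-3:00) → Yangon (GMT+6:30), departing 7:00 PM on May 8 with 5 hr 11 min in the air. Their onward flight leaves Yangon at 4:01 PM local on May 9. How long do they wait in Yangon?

6 hours 20 minutes

Convert departure to UTC: 7:00 PM + 3:00 = 10:00 PM UTC on May 8.
Add 5 hours and 11 minutes flight time → 3:11 AM UTC (May 9).
Yangon is UTC+6:30, so local arrival = 3:11 AM + 6:30 = 9:41 AM on May 9.
Layover = 4:01 PM − 9:41 AM = 6 hours 20 minutes.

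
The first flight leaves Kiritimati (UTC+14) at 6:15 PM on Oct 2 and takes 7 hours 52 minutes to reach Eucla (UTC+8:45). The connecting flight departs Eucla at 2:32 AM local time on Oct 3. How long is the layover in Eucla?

5 hours 40 minutes

Convert departure to UTC: 6:15 PM − 14:00 = 4:15 AM UTC on Oct 2.
Add 7 hours 52 minutes flight time → 12:07 PM UTC.
Eucla is UTC+8:45, so local arrival = 12:07 PM + 8:45 = 8:52 PM on Oct 2.
Layover = 2:32 AM − 8:52 PM (+1 day) = 5 hours 40 minutes.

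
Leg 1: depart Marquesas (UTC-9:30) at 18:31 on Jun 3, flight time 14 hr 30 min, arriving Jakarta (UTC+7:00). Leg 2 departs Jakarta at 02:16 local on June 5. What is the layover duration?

45 minutes

Convert departure to UTC: 18:31 + 9:30 = 04:01 UTC on Jun 4.
Add 14 hours 30 minutes flight time → 18:31 UTC.
Jakarta is UTC+7:00, so local arrival = 18:31 + 7:00 = 01:31 on Jun 5.
Layover = 02:16 − 01:31 = 45 minutes.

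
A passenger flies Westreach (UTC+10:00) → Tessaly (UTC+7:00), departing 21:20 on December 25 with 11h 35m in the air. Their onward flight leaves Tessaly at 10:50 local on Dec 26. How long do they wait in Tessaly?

Convert departure to UTC: 21:20 − 10:00 = 11:20 UTC on Dec 25.
Add 11 hours and 35 minutes flight time → 22:55 UTC.
Tessaly is UTC+7:00, so local arrival = 22:55 + 7:00 = 05:55 on Dec 26.
Layover = 10:50 − 05:55 = 4 hours 55 minutes.

4 hours 55 minutes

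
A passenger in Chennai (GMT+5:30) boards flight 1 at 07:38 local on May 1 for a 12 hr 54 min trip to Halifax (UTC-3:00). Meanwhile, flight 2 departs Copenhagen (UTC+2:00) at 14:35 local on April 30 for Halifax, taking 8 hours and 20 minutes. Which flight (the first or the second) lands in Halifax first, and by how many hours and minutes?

Flight 1 in UTC: 07:38 − 5:30 = 02:08 on May 1.
+12 hours 54 minutes → arrive 15:02 UTC on May 1.
Flight 2 in UTC: 14:35 − 2:00 = 12:35 on Apr 30.
+8 hours 20 minutes → arrive 20:55 UTC on Apr 30.
Flight 2 lands earlier by 18 hours 7 minutes.

the second, by 18 hours 7 minutes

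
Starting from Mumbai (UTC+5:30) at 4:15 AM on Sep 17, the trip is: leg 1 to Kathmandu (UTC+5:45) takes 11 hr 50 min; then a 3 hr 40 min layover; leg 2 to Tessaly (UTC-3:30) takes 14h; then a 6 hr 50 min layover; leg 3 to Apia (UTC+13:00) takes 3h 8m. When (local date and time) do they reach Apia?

3:13 AM on Sep 19

Convert departure to UTC: 4:15 AM − 5:30 = 10:45 PM UTC on Sep 16.
Add 11 hours 50 minutes leg 1 → 10:35 AM UTC (Sep 17).
Add 3 hours and 40 minutes layover in Kathmandu → 2:15 PM UTC.
Add 14 hours leg 2 → 4:15 AM UTC (Sep 18).
Add 6 hours and 50 minutes layover in Tessaly → 11:05 AM UTC.
Add 3 hours and 8 minutes leg 3 → 2:13 PM UTC.
Apia is UTC+13:00, so local arrival = 2:13 PM + 13:00 = 3:13 AM on Sep 19.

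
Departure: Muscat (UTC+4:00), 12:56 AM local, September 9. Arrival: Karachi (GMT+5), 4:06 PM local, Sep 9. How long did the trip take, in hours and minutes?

14 hours 10 minutes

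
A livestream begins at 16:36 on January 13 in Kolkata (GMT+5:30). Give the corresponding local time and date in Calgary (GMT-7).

Calgary is 12:30 behind Kolkata.
Shift by the zone difference: 16:36 − 12:30 = 04:06 on Jan 13 in Calgary.

04:06 on January 13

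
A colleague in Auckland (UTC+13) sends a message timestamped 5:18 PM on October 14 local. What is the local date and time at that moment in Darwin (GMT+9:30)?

1:48 PM on October 14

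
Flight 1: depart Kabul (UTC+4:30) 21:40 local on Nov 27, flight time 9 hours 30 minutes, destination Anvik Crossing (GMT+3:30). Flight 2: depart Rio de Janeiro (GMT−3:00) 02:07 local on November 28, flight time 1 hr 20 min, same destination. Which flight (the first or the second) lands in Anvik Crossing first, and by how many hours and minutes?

Flight 1 in UTC: 21:40 − 4:30 = 17:10 on Nov 27.
+9 hours 30 minutes → arrive 02:40 UTC on Nov 28.
Flight 2 in UTC: 02:07 + 3:00 = 05:07 on Nov 28.
+1 hour and 20 minutes → arrive 06:27 UTC on Nov 28.
Flight 1 lands earlier by 3 hours 47 minutes.

the first, by 3 hours 47 minutes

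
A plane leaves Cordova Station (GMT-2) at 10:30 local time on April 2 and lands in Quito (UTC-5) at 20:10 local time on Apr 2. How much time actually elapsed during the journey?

Quito is 3:00 behind Cordova Station.
Clock-face elapsed time (ignoring zones) is 9 hours 40 minutes.
Actual elapsed = 9 hours 40 minutes + 3:00 = 12 hours 40 minutes.

12 hours 40 minutes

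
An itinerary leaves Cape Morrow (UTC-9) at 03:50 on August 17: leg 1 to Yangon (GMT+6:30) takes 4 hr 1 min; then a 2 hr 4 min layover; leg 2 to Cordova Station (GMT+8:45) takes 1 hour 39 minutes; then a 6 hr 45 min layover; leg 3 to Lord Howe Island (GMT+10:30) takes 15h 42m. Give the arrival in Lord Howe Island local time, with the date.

05:31 on August 19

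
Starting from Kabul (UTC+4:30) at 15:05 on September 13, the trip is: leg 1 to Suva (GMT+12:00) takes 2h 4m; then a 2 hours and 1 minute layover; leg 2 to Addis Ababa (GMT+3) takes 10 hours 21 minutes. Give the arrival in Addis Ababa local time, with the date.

Convert departure to UTC: 15:05 − 4:30 = 10:35 UTC on Sep 13.
Add 2 hours 4 minutes leg 1 → 12:39 UTC.
Add 2 hours and 1 minute layover in Suva → 14:40 UTC.
Add 10 hours 21 minutes leg 2 → 01:01 UTC (Sep 14).
Addis Ababa is UTC+3:00, so local arrival = 01:01 + 3:00 = 04:01 on Sep 14.

04:01 on Sep 14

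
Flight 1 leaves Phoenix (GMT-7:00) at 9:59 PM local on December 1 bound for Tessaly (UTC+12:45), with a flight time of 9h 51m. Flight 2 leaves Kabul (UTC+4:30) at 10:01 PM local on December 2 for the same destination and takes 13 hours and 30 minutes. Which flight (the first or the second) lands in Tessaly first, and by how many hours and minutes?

the first, by 16 hours 11 minutes

Flight 1 in UTC: 9:59 PM + 7:00 = 4:59 AM on Dec 2.
+9 hours 51 minutes → arrive 2:50 PM UTC on Dec 2.
Flight 2 in UTC: 10:01 PM − 4:30 = 5:31 PM on Dec 2.
+13 hours 30 minutes → arrive 7:01 AM UTC on Dec 3.
Flight 1 lands earlier by 16 hours 11 minutes.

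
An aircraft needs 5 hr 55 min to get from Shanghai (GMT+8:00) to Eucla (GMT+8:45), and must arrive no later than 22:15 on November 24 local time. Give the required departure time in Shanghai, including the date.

Target arrival in UTC: 22:15 − 8:45 = 13:30 on Nov 24.
Subtract 5 hours and 55 minutes → departure 07:35 UTC on Nov 24.
Shanghai is UTC+8:00: 07:35 + 8:00 = 15:35 on Nov 24.

15:35 on November 24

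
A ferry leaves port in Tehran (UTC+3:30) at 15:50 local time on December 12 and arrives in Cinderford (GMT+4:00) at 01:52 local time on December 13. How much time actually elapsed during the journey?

Departure in UTC: 15:50 − 3:30 = 12:20 on Dec 12.
Arrival in UTC: 01:52 − 4:00 = 21:52 on Dec 12.
Elapsed = 21:52 − 12:20 = 9 hours 32 minutes.

9 hours 32 minutes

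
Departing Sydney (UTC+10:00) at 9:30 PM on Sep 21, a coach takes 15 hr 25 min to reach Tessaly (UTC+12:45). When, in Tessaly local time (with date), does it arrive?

3:40 PM on Sep 22

Convert departure to UTC: 9:30 PM − 10:00 = 11:30 AM UTC on Sep 21.
Add 15 hours 25 minutes travel time → 2:55 AM UTC (Sep 22).
Tessaly is UTC+12:45, so local arrival = 2:55 AM + 12:45 = 3:40 PM on Sep 22.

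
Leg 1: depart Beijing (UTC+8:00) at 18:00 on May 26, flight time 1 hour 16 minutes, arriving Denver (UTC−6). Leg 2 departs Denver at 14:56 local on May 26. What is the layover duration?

Convert departure to UTC: 18:00 − 8:00 = 10:00 UTC on May 26.
Add 1 hour and 16 minutes flight time → 11:16 UTC.
Denver is UTC−6:00, so local arrival = 11:16 − 6:00 = 05:16 on May 26.
Layover = 14:56 − 05:16 = 9 hours 40 minutes.

9 hours 40 minutes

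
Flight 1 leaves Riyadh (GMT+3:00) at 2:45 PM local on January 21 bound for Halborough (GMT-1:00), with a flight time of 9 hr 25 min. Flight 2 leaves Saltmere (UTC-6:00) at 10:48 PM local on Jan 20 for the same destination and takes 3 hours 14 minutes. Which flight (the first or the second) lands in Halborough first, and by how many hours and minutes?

the second, by 13 hours 8 minutes

Flight 1 in UTC: 2:45 PM − 3:00 = 11:45 AM on Jan 21.
+9 hours and 25 minutes → arrive 9:10 PM UTC on Jan 21.
Flight 2 in UTC: 10:48 PM + 6:00 = 4:48 AM on Jan 21.
+3 hours 14 minutes → arrive 8:02 AM UTC on Jan 21.
Flight 2 lands earlier by 13 hours 8 minutes.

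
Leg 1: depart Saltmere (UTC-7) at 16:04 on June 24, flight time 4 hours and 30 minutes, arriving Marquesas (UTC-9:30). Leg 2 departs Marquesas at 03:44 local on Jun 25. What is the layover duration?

9 hours 40 minutes

Convert departure to UTC: 16:04 + 7:00 = 23:04 UTC on Jun 24.
Add 4 hours and 30 minutes flight time → 03:34 UTC (Jun 25).
Marquesas is UTC−9:30, so local arrival = 03:34 − 9:30 = 18:04 on Jun 24.
Layover = 03:44 − 18:04 (+1 day) = 9 hours 40 minutes.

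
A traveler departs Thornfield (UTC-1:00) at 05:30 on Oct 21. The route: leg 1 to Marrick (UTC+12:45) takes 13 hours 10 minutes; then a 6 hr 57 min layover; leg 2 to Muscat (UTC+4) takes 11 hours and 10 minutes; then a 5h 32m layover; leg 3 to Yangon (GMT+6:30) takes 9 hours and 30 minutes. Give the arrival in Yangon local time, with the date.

11:19 on October 23

Convert departure to UTC: 05:30 + 1:00 = 06:30 UTC on Oct 21.
Add 13 hours 10 minutes leg 1 → 19:40 UTC.
Add 6 hours and 57 minutes layover in Marrick → 02:37 UTC (Oct 22).
Add 11 hours and 10 minutes leg 2 → 13:47 UTC.
Add 5 hours and 32 minutes layover in Muscat → 19:19 UTC.
Add 9 hours 30 minutes leg 3 → 04:49 UTC (Oct 23).
Yangon is UTC+6:30, so local arrival = 04:49 + 6:30 = 11:19 on Oct 23.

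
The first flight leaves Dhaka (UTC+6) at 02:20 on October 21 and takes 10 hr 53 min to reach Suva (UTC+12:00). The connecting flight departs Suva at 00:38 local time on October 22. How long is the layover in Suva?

5 hours 25 minutes

Convert departure to UTC: 02:20 − 6:00 = 20:20 UTC on Oct 20.
Add 10 hours 53 minutes flight time → 07:13 UTC (Oct 21).
Suva is UTC+12:00, so local arrival = 07:13 + 12:00 = 19:13 on Oct 21.
Layover = 00:38 − 19:13 (+1 day) = 5 hours 25 minutes.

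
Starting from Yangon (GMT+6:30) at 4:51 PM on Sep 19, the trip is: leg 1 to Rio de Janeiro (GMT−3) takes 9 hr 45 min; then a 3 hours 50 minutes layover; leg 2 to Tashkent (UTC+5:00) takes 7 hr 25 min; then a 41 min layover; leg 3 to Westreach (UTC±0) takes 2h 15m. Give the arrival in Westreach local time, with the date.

10:17 AM on September 20

Convert departure to UTC: 4:51 PM − 6:30 = 10:21 AM UTC on Sep 19.
Add 9 hours and 45 minutes leg 1 → 8:06 PM UTC.
Add 3 hours and 50 minutes layover in Rio de Janeiro → 11:56 PM UTC.
Add 7 hours and 25 minutes leg 2 → 7:21 AM UTC (Sep 20).
Add 41 minutes layover in Tashkent → 8:02 AM UTC.
Add 2 hours 15 minutes leg 3 → 10:17 AM UTC.
Westreach is UTC+0, so local arrival is the same: 10:17 AM on Sep 20.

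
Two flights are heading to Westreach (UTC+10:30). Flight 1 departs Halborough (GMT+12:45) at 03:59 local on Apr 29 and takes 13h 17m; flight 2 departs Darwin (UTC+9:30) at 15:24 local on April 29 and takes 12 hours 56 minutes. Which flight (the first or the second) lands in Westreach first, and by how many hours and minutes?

the first, by 14 hours 19 minutes

Flight 1 in UTC: 03:59 − 12:45 = 15:14 on Apr 28.
+13 hours and 17 minutes → arrive 04:31 UTC on Apr 29.
Flight 2 in UTC: 15:24 − 9:30 = 05:54 on Apr 29.
+12 hours and 56 minutes → arrive 18:50 UTC on Apr 29.
Flight 1 lands earlier by 14 hours 19 minutes.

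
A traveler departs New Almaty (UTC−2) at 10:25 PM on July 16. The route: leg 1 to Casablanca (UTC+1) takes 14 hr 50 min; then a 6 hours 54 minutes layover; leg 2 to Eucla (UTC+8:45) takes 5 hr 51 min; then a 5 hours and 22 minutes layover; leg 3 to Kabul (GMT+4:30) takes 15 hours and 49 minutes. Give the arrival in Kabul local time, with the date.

5:41 AM on Jul 19

Convert departure to UTC: 10:25 PM + 2:00 = 12:25 AM UTC on Jul 17.
Add 14 hours and 50 minutes leg 1 → 3:15 PM UTC.
Add 6 hours and 54 minutes layover in Casablanca → 10:09 PM UTC.
Add 5 hours 51 minutes leg 2 → 4:00 AM UTC (Jul 18).
Add 5 hours 22 minutes layover in Eucla → 9:22 AM UTC.
Add 15 hours and 49 minutes leg 3 → 1:11 AM UTC (Jul 19).
Kabul is UTC+4:30, so local arrival = 1:11 AM + 4:30 = 5:41 AM on Jul 19.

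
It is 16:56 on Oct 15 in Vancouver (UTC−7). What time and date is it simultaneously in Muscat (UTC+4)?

Muscat is 11:00 ahead of Vancouver.
Shift by the zone difference: 16:56 + 11:00 = 03:56 on Oct 16 in Muscat.

03:56 on October 16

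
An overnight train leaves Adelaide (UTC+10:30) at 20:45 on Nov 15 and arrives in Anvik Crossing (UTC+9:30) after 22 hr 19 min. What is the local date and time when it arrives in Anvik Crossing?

Anvik Crossing is 1:00 behind Adelaide.
After 22 hours 19 minutes it is 19:04 (Nov 16) in Adelaide.
Shift by the zone difference: 19:04 − 1:00 = 18:04 on Nov 16 in Anvik Crossing.

18:04 on Nov 16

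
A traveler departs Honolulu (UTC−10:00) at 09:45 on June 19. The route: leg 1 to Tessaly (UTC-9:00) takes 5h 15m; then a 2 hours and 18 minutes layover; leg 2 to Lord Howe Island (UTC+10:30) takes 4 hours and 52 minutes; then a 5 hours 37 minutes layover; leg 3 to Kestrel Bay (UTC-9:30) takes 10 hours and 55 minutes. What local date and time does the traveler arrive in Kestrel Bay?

15:12 on Jun 20

Convert departure to UTC: 09:45 + 10:00 = 19:45 UTC on Jun 19.
Add 5 hours and 15 minutes leg 1 → 01:00 UTC (Jun 20).
Add 2 hours 18 minutes layover in Tessaly → 03:18 UTC.
Add 4 hours and 52 minutes leg 2 → 08:10 UTC.
Add 5 hours 37 minutes layover in Lord Howe Island → 13:47 UTC.
Add 10 hours and 55 minutes leg 3 → 00:42 UTC (Jun 21).
Kestrel Bay is UTC−9:30, so local arrival = 00:42 − 9:30 = 15:12 on Jun 20.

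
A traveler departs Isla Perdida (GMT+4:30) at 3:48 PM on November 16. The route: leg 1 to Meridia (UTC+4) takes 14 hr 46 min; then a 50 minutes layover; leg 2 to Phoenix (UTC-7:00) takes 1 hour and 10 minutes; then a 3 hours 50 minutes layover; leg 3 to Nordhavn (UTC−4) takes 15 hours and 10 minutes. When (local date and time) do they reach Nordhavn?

7:04 PM on Nov 17

Convert departure to UTC: 3:48 PM − 4:30 = 11:18 AM UTC on Nov 16.
Add 14 hours 46 minutes leg 1 → 2:04 AM UTC (Nov 17).
Add 50 minutes layover in Meridia → 2:54 AM UTC.
Add 1 hour and 10 minutes leg 2 → 4:04 AM UTC.
Add 3 hours and 50 minutes layover in Phoenix → 7:54 AM UTC.
Add 15 hours 10 minutes leg 3 → 11:04 PM UTC.
Nordhavn is UTC−4:00, so local arrival = 11:04 PM − 4:00 = 7:04 PM on Nov 17.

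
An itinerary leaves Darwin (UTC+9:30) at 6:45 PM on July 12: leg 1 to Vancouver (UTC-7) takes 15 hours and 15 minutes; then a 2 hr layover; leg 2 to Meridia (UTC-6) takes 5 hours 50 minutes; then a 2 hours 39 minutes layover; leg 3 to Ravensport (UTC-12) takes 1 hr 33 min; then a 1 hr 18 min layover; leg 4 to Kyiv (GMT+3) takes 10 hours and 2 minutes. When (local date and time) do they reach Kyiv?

2:52 AM on Jul 14

Convert departure to UTC: 6:45 PM − 9:30 = 9:15 AM UTC on Jul 12.
Add 15 hours and 15 minutes leg 1 → 12:30 AM UTC (Jul 13).
Add 2 hours layover in Vancouver → 2:30 AM UTC.
Add 5 hours and 50 minutes leg 2 → 8:20 AM UTC.
Add 2 hours and 39 minutes layover in Meridia → 10:59 AM UTC.
Add 1 hour and 33 minutes leg 3 → 12:32 PM UTC.
Add 1 hour and 18 minutes layover in Ravensport → 1:50 PM UTC.
Add 10 hours 2 minutes leg 4 → 11:52 PM UTC.
Kyiv is UTC+3:00, so local arrival = 11:52 PM + 3:00 = 2:52 AM on Jul 14.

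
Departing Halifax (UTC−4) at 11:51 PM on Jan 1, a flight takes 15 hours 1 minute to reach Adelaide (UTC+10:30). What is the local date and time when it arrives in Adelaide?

5:22 AM on January 3

Convert departure to UTC: 11:51 PM + 4:00 = 3:51 AM UTC on Jan 2.
Add 15 hours 1 minute travel time → 6:52 PM UTC.
Adelaide is UTC+10:30, so local arrival = 6:52 PM + 10:30 = 5:22 AM on Jan 3.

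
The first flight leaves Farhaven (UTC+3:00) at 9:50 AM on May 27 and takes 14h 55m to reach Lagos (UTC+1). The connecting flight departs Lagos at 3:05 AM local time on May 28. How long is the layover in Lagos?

Convert departure to UTC: 9:50 AM − 3:00 = 6:50 AM UTC on May 27.
Add 14 hours and 55 minutes flight time → 9:45 PM UTC.
Lagos is UTC+1:00, so local arrival = 9:45 PM + 1:00 = 10:45 PM on May 27.
Layover = 3:05 AM − 10:45 PM (+1 day) = 4 hours 20 minutes.

4 hours 20 minutes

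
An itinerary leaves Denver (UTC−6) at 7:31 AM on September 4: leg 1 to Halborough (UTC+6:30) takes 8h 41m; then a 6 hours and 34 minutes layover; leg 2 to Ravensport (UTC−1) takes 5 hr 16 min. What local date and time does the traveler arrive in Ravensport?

9:02 AM on September 5

Convert departure to UTC: 7:31 AM + 6:00 = 1:31 PM UTC on Sep 4.
Add 8 hours 41 minutes leg 1 → 10:12 PM UTC.
Add 6 hours and 34 minutes layover in Halborough → 4:46 AM UTC (Sep 5).
Add 5 hours 16 minutes leg 2 → 10:02 AM UTC.
Ravensport is UTC−1:00, so local arrival = 10:02 AM − 1:00 = 9:02 AM on Sep 5.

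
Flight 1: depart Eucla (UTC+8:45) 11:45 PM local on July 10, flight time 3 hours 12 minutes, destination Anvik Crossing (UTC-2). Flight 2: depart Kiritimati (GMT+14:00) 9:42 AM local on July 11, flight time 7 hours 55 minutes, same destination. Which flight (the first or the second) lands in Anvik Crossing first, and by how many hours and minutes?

the first, by 9 hours 25 minutes

Flight 1 in UTC: 11:45 PM − 8:45 = 3:00 PM on Jul 10.
+3 hours 12 minutes → arrive 6:12 PM UTC on Jul 10.
Flight 2 in UTC: 9:42 AM − 14:00 = 7:42 PM on Jul 10.
+7 hours and 55 minutes → arrive 3:37 AM UTC on Jul 11.
Flight 1 lands earlier by 9 hours 25 minutes.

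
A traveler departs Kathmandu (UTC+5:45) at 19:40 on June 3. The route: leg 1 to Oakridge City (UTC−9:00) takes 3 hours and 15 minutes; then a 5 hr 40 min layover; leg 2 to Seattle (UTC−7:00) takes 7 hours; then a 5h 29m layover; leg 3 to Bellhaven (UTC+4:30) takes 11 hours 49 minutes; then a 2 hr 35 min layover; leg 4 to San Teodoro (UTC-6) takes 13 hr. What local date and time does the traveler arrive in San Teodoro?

Convert departure to UTC: 19:40 − 5:45 = 13:55 UTC on Jun 3.
Add 3 hours and 15 minutes leg 1 → 17:10 UTC.
Add 5 hours 40 minutes layover in Oakridge City → 22:50 UTC.
Add 7 hours leg 2 → 05:50 UTC (Jun 4).
Add 5 hours 29 minutes layover in Seattle → 11:19 UTC.
Add 11 hours and 49 minutes leg 3 → 23:08 UTC.
Add 2 hours and 35 minutes layover in Bellhaven → 01:43 UTC (Jun 5).
Add 13 hours leg 4 → 14:43 UTC.
San Teodoro is UTC−6:00, so local arrival = 14:43 − 6:00 = 08:43 on Jun 5.

08:43 on Jun 5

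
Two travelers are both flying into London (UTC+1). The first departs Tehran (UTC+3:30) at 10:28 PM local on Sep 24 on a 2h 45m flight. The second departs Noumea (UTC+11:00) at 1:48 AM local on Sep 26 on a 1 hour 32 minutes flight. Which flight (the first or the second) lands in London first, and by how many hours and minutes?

Flight 1 in UTC: 10:28 PM − 3:30 = 6:58 PM on Sep 24.
+2 hours and 45 minutes → arrive 9:43 PM UTC on Sep 24.
Flight 2 in UTC: 1:48 AM − 11:00 = 2:48 PM on Sep 25.
+1 hour and 32 minutes → arrive 4:20 PM UTC on Sep 25.
Flight 1 lands earlier by 18 hours 37 minutes.

the first, by 18 hours 37 minutes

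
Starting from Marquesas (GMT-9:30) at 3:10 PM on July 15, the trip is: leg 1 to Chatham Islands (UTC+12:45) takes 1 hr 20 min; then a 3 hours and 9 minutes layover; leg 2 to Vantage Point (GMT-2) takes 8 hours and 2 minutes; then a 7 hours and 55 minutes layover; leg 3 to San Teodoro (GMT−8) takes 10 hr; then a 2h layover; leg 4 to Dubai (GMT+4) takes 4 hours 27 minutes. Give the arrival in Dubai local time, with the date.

5:33 PM on July 17

Convert departure to UTC: 3:10 PM + 9:30 = 12:40 AM UTC on Jul 16.
Add 1 hour and 20 minutes leg 1 → 2:00 AM UTC.
Add 3 hours and 9 minutes layover in Chatham Islands → 5:09 AM UTC.
Add 8 hours 2 minutes leg 2 → 1:11 PM UTC.
Add 7 hours 55 minutes layover in Vantage Point → 9:06 PM UTC.
Add 10 hours leg 3 → 7:06 AM UTC (Jul 17).
Add 2 hours layover in San Teodoro → 9:06 AM UTC.
Add 4 hours and 27 minutes leg 4 → 1:33 PM UTC.
Dubai is UTC+4:00, so local arrival = 1:33 PM + 4:00 = 5:33 PM on Jul 17.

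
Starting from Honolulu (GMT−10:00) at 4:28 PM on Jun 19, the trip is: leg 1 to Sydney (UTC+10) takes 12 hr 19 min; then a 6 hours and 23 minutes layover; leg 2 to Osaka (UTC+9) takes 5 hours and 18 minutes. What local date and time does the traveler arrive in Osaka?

Convert departure to UTC: 4:28 PM + 10:00 = 2:28 AM UTC on Jun 20.
Add 12 hours 19 minutes leg 1 → 2:47 PM UTC.
Add 6 hours and 23 minutes layover in Sydney → 9:10 PM UTC.
Add 5 hours 18 minutes leg 2 → 2:28 AM UTC (Jun 21).
Osaka is UTC+9:00, so local arrival = 2:28 AM + 9:00 = 11:28 AM on Jun 21.

11:28 AM on Jun 21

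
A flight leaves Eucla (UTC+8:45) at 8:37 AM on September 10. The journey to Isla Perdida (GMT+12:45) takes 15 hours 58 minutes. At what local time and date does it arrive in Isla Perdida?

4:35 AM on September 11

Isla Perdida is 4:00 ahead of Eucla.
After 15 hours 58 minutes it is 12:35 AM (Sep 11) in Eucla.
Shift by the zone difference: 12:35 AM + 4:00 = 4:35 AM on Sep 11 in Isla Perdida.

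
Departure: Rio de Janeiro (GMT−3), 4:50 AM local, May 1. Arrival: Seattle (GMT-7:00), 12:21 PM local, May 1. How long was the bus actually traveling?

11 hours 31 minutes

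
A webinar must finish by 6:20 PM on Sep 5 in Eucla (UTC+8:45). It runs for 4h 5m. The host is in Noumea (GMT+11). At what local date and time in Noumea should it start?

4:30 PM on September 5

Target end time in UTC: 6:20 PM − 8:45 = 9:35 AM on Sep 5.
Subtract 4 hours 5 minutes → start 5:30 AM UTC on Sep 5.
Noumea is UTC+11:00: 5:30 AM + 11:00 = 4:30 PM on Sep 5.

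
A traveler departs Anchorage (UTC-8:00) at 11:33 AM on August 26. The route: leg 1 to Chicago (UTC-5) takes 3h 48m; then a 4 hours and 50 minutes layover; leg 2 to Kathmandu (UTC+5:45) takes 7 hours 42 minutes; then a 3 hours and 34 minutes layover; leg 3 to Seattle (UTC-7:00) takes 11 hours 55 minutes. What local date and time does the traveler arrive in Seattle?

Convert departure to UTC: 11:33 AM + 8:00 = 7:33 PM UTC on Aug 26.
Add 3 hours 48 minutes leg 1 → 11:21 PM UTC.
Add 4 hours 50 minutes layover in Chicago → 4:11 AM UTC (Aug 27).
Add 7 hours and 42 minutes leg 2 → 11:53 AM UTC.
Add 3 hours 34 minutes layover in Kathmandu → 3:27 PM UTC.
Add 11 hours and 55 minutes leg 3 → 3:22 AM UTC (Aug 28).
Seattle is UTC−7:00, so local arrival = 3:22 AM − 7:00 = 8:22 PM on Aug 27.

8:22 PM on August 27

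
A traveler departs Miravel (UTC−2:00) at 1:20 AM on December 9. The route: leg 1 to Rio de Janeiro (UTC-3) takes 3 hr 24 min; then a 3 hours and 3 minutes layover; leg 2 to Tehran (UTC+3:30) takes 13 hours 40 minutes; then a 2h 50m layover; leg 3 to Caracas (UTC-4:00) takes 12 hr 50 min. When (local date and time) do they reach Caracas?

11:07 AM on Dec 10

Convert departure to UTC: 1:20 AM + 2:00 = 3:20 AM UTC on Dec 9.
Add 3 hours 24 minutes leg 1 → 6:44 AM UTC.
Add 3 hours 3 minutes layover in Rio de Janeiro → 9:47 AM UTC.
Add 13 hours and 40 minutes leg 2 → 11:27 PM UTC.
Add 2 hours 50 minutes layover in Tehran → 2:17 AM UTC (Dec 10).
Add 12 hours and 50 minutes leg 3 → 3:07 PM UTC.
Caracas is UTC−4:00, so local arrival = 3:07 PM − 4:00 = 11:07 AM on Dec 10.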